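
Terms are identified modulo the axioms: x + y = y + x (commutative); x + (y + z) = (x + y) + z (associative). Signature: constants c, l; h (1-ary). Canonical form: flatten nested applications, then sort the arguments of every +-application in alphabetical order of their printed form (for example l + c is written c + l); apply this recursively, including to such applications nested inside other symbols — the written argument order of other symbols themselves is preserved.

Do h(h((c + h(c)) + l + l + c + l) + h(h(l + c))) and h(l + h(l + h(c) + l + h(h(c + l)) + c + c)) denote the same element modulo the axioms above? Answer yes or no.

Answer: no — h(h(c + c + h(c) + l + l + l) + h(h(c + l))) vs h(h(c + c + h(c) + h(h(c + l)) + l + l) + l)

Derivation:
Left:  h(h((c + h(c)) + l + l + c + l) + h(h(l + c)))
  Work inside:  h((c + h(c)) + l + l + c + l) + h(h(l + c))
  Canonicalize subterm:  h((c + h(c)) + l + l + c + l)  →  h(c + c + h(c) + l + l + l)
  Canonicalize subterm:  h(h(l + c))  →  h(h(c + l))
  Sort arguments:  h(c + c + h(c) + l + l + l) + h(h(c + l))
  Put back:  h(h(c + c + h(c) + l + l + l) + h(h(c + l)))
Right:  h(l + h(l + h(c) + l + h(h(c + l)) + c + c))
  Focus inside:  l + h(l + h(c) + l + h(h(c + l)) + c + c)
  Simplify inside:  h(l + h(c) + l + h(h(c + l)) + c + c)  →  h(c + c + h(c) + h(h(c + l)) + l + l)
  Sort:  h(c + c + h(c) + h(h(c + l)) + l + l) + l
  Put back:  h(h(c + c + h(c) + h(h(c + l)) + l + l) + l)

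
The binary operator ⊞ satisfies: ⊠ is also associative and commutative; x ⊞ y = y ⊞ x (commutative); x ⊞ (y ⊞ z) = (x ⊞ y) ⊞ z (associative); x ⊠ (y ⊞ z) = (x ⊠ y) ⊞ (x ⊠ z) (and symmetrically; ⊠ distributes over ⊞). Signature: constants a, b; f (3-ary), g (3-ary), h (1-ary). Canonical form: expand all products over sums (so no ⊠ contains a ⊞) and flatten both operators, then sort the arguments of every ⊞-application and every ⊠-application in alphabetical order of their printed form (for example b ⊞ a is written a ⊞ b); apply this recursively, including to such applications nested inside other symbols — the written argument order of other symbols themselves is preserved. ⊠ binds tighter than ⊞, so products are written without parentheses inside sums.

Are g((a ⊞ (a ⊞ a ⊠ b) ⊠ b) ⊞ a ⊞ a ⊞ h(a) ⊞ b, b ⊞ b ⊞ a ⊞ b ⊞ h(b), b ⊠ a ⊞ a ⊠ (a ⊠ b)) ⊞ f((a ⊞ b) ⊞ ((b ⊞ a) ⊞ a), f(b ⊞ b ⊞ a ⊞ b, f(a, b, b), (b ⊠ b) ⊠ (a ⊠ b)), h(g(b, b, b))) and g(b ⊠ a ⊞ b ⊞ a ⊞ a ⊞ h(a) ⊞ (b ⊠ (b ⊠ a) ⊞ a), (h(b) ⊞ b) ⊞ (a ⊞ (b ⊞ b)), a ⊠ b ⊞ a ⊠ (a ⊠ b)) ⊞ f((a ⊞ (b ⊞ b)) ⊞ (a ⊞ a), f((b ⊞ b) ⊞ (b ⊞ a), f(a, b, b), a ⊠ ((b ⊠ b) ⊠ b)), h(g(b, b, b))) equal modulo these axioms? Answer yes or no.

Left:  g((a ⊞ (a ⊞ a ⊠ b) ⊠ b) ⊞ a ⊞ a ⊞ h(a) ⊞ b, b ⊞ b ⊞ a ⊞ b ⊞ h(b), b ⊠ a ⊞ a ⊠ (a ⊠ b)) ⊞ f((a ⊞ b) ⊞ ((b ⊞ a) ⊞ a), f(b ⊞ b ⊞ a ⊞ b, f(a, b, b), (b ⊠ b) ⊠ (a ⊠ b)), h(g(b, b, b)))
  Expand products over sums:  g(a ⊞ a ⊞ a ⊞ a ⊠ b ⊞ a ⊠ b ⊠ b ⊞ b ⊞ h(a), a ⊞ b ⊞ b ⊞ b ⊞ h(b), a ⊠ a ⊠ b ⊞ a ⊠ b) ⊞ f(a ⊞ a ⊞ a ⊞ b ⊞ b, f(a ⊞ b ⊞ b ⊞ b, f(a, b, b), a ⊠ b ⊠ b ⊠ b), h(g(b, b, b)))
  Sort:  f(a ⊞ a ⊞ a ⊞ b ⊞ b, f(a ⊞ b ⊞ b ⊞ b, f(a, b, b), a ⊠ b ⊠ b ⊠ b), h(g(b, b, b))) ⊞ g(a ⊞ a ⊞ a ⊞ a ⊠ b ⊞ a ⊠ b ⊠ b ⊞ b ⊞ h(a), a ⊞ b ⊞ b ⊞ b ⊞ h(b), a ⊠ a ⊠ b ⊞ a ⊠ b)
Right:  g(b ⊠ a ⊞ b ⊞ a ⊞ a ⊞ h(a) ⊞ (b ⊠ (b ⊠ a) ⊞ a), (h(b) ⊞ b) ⊞ (a ⊞ (b ⊞ b)), a ⊠ b ⊞ a ⊠ (a ⊠ b)) ⊞ f((a ⊞ (b ⊞ b)) ⊞ (a ⊞ a), f((b ⊞ b) ⊞ (b ⊞ a), f(a, b, b), a ⊠ ((b ⊠ b) ⊠ b)), h(g(b, b, b)))
  Merge nested applications:  g(a ⊞ a ⊞ a ⊞ a ⊠ b ⊞ a ⊠ b ⊠ b ⊞ b ⊞ h(a), a ⊞ b ⊞ b ⊞ b ⊞ h(b), a ⊠ a ⊠ b ⊞ a ⊠ b) ⊞ f(a ⊞ a ⊞ a ⊞ b ⊞ b, f(a ⊞ b ⊞ b ⊞ b, f(a, b, b), a ⊠ b ⊠ b ⊠ b), h(g(b, b, b)))
  Sort arguments:  f(a ⊞ a ⊞ a ⊞ b ⊞ b, f(a ⊞ b ⊞ b ⊞ b, f(a, b, b), a ⊠ b ⊠ b ⊠ b), h(g(b, b, b))) ⊞ g(a ⊞ a ⊞ a ⊞ a ⊠ b ⊞ a ⊠ b ⊠ b ⊞ b ⊞ h(a), a ⊞ b ⊞ b ⊞ b ⊞ h(b), a ⊠ a ⊠ b ⊞ a ⊠ b)

Answer: yes — both canonical forms are f(a ⊞ a ⊞ a ⊞ b ⊞ b, f(a ⊞ b ⊞ b ⊞ b, f(a, b, b), a ⊠ b ⊠ b ⊠ b), h(g(b, b, b))) ⊞ g(a ⊞ a ⊞ a ⊞ a ⊠ b ⊞ a ⊠ b ⊠ b ⊞ b ⊞ h(a), a ⊞ b ⊞ b ⊞ b ⊞ h(b), a ⊠ a ⊠ b ⊞ a ⊠ b)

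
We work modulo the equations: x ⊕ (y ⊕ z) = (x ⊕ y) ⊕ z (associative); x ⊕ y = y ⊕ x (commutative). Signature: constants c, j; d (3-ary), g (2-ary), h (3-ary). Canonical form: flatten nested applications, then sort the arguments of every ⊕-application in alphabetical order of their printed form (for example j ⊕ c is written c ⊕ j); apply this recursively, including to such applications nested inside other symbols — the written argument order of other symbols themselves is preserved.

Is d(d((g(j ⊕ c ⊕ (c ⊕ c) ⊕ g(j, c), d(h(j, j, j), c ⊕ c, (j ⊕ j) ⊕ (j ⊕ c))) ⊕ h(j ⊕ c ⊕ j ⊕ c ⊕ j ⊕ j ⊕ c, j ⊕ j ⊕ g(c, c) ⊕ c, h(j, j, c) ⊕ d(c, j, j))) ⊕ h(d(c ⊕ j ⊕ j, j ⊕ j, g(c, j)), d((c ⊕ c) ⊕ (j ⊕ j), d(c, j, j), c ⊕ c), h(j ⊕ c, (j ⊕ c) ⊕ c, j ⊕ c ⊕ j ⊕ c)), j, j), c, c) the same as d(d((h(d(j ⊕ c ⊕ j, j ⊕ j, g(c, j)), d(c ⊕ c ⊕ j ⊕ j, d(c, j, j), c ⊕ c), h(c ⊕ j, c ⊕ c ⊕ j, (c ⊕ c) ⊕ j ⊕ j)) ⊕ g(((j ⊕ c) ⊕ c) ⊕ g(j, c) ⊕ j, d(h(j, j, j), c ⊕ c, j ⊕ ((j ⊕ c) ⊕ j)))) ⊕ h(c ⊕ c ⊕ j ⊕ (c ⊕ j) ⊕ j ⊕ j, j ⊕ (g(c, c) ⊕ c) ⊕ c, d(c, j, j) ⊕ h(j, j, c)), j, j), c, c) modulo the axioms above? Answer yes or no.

Answer: no — d(d(g(c ⊕ c ⊕ c ⊕ g(j, c) ⊕ j, d(h(j, j, j), c ⊕ c, c ⊕ j ⊕ j ⊕ j)) ⊕ h(c ⊕ c ⊕ c ⊕ j ⊕ j ⊕ j ⊕ j, c ⊕ g(c, c) ⊕ j ⊕ j, d(c, j, j) ⊕ h(j, j, c)) ⊕ h(d(c ⊕ j ⊕ j, j ⊕ j, g(c, j)), d(c ⊕ c ⊕ j ⊕ j, d(c, j, j), c ⊕ c), h(c ⊕ j, c ⊕ c ⊕ j, c ⊕ c ⊕ j ⊕ j)), j, j), c, c) vs d(d(g(c ⊕ c ⊕ g(j, c) ⊕ j ⊕ j, d(h(j, j, j), c ⊕ c, c ⊕ j ⊕ j ⊕ j)) ⊕ h(c ⊕ c ⊕ c ⊕ j ⊕ j ⊕ j ⊕ j, c ⊕ c ⊕ g(c, c) ⊕ j, d(c, j, j) ⊕ h(j, j, c)) ⊕ h(d(c ⊕ j ⊕ j, j ⊕ j, g(c, j)), d(c ⊕ c ⊕ j ⊕ j, d(c, j, j), c ⊕ c), h(c ⊕ j, c ⊕ c ⊕ j, c ⊕ c ⊕ j ⊕ j)), j, j), c, c)

Derivation:
Left:  d(d((g(j ⊕ c ⊕ (c ⊕ c) ⊕ g(j, c), d(h(j, j, j), c ⊕ c, (j ⊕ j) ⊕ (j ⊕ c))) ⊕ h(j ⊕ c ⊕ j ⊕ c ⊕ j ⊕ j ⊕ c, j ⊕ j ⊕ g(c, c) ⊕ c, h(j, j, c) ⊕ d(c, j, j))) ⊕ h(d(c ⊕ j ⊕ j, j ⊕ j, g(c, j)), d((c ⊕ c) ⊕ (j ⊕ j), d(c, j, j), c ⊕ c), h(j ⊕ c, (j ⊕ c) ⊕ c, j ⊕ c ⊕ j ⊕ c)), j, j), c, c)
  Descend into:  (g(j ⊕ c ⊕ (c ⊕ c) ⊕ g(j, c), d(h(j, j, j), c ⊕ c, (j ⊕ j) ⊕ (j ⊕ c))) ⊕ h(j ⊕ c ⊕ j ⊕ c ⊕ j ⊕ j ⊕ c, j ⊕ j ⊕ g(c, c) ⊕ c, h(j, j, c) ⊕ d(c, j, j))) ⊕ h(d(c ⊕ j ⊕ j, j ⊕ j, g(c, j)), d((c ⊕ c) ⊕ (j ⊕ j), d(c, j, j), c ⊕ c), h(j ⊕ c, (j ⊕ c) ⊕ c, j ⊕ c ⊕ j ⊕ c))
  Merge nested applications:  g(j ⊕ c ⊕ (c ⊕ c) ⊕ g(j, c), d(h(j, j, j), c ⊕ c, (j ⊕ j) ⊕ (j ⊕ c))) ⊕ h(j ⊕ c ⊕ j ⊕ c ⊕ j ⊕ j ⊕ c, j ⊕ j ⊕ g(c, c) ⊕ c, h(j, j, c) ⊕ d(c, j, j)) ⊕ h(d(c ⊕ j ⊕ j, j ⊕ j, g(c, j)), d((c ⊕ c) ⊕ (j ⊕ j), d(c, j, j), c ⊕ c), h(j ⊕ c, (j ⊕ c) ⊕ c, j ⊕ c ⊕ j ⊕ c))
  Inside:  g(j ⊕ c ⊕ (c ⊕ c) ⊕ g(j, c), d(h(j, j, j), c ⊕ c, (j ⊕ j) ⊕ (j ⊕ c)))  →  g(c ⊕ c ⊕ c ⊕ g(j, c) ⊕ j, d(h(j, j, j), c ⊕ c, c ⊕ j ⊕ j ⊕ j))
  Simplify inside:  h(j ⊕ c ⊕ j ⊕ c ⊕ j ⊕ j ⊕ c, j ⊕ j ⊕ g(c, c) ⊕ c, h(j, j, c) ⊕ d(c, j, j))  →  h(c ⊕ c ⊕ c ⊕ j ⊕ j ⊕ j ⊕ j, c ⊕ g(c, c) ⊕ j ⊕ j, d(c, j, j) ⊕ h(j, j, c))
  Simplify inside:  h(d(c ⊕ j ⊕ j, j ⊕ j, g(c, j)), d((c ⊕ c) ⊕ (j ⊕ j), d(c, j, j), c ⊕ c), h(j ⊕ c, (j ⊕ c) ⊕ c, j ⊕ c ⊕ j ⊕ c))  →  h(d(c ⊕ j ⊕ j, j ⊕ j, g(c, j)), d(c ⊕ c ⊕ j ⊕ j, d(c, j, j), c ⊕ c), h(c ⊕ j, c ⊕ c ⊕ j, c ⊕ c ⊕ j ⊕ j))
  Sort arguments:  g(c ⊕ c ⊕ c ⊕ g(j, c) ⊕ j, d(h(j, j, j), c ⊕ c, c ⊕ j ⊕ j ⊕ j)) ⊕ h(c ⊕ c ⊕ c ⊕ j ⊕ j ⊕ j ⊕ j, c ⊕ g(c, c) ⊕ j ⊕ j, d(c, j, j) ⊕ h(j, j, c)) ⊕ h(d(c ⊕ j ⊕ j, j ⊕ j, g(c, j)), d(c ⊕ c ⊕ j ⊕ j, d(c, j, j), c ⊕ c), h(c ⊕ j, c ⊕ c ⊕ j, c ⊕ c ⊕ j ⊕ j))
  Put back:  d(d(g(c ⊕ c ⊕ c ⊕ g(j, c) ⊕ j, d(h(j, j, j), c ⊕ c, c ⊕ j ⊕ j ⊕ j)) ⊕ h(c ⊕ c ⊕ c ⊕ j ⊕ j ⊕ j ⊕ j, c ⊕ g(c, c) ⊕ j ⊕ j, d(c, j, j) ⊕ h(j, j, c)) ⊕ h(d(c ⊕ j ⊕ j, j ⊕ j, g(c, j)), d(c ⊕ c ⊕ j ⊕ j, d(c, j, j), c ⊕ c), h(c ⊕ j, c ⊕ c ⊕ j, c ⊕ c ⊕ j ⊕ j)), j, j), c, c)
Right:  d(d((h(d(j ⊕ c ⊕ j, j ⊕ j, g(c, j)), d(c ⊕ c ⊕ j ⊕ j, d(c, j, j), c ⊕ c), h(c ⊕ j, c ⊕ c ⊕ j, (c ⊕ c) ⊕ j ⊕ j)) ⊕ g(((j ⊕ c) ⊕ c) ⊕ g(j, c) ⊕ j, d(h(j, j, j), c ⊕ c, j ⊕ ((j ⊕ c) ⊕ j)))) ⊕ h(c ⊕ c ⊕ j ⊕ (c ⊕ j) ⊕ j ⊕ j, j ⊕ (g(c, c) ⊕ c) ⊕ c, d(c, j, j) ⊕ h(j, j, c)), j, j), c, c)
  Focus inside:  (h(d(j ⊕ c ⊕ j, j ⊕ j, g(c, j)), d(c ⊕ c ⊕ j ⊕ j, d(c, j, j), c ⊕ c), h(c ⊕ j, c ⊕ c ⊕ j, (c ⊕ c) ⊕ j ⊕ j)) ⊕ g(((j ⊕ c) ⊕ c) ⊕ g(j, c) ⊕ j, d(h(j, j, j), c ⊕ c, j ⊕ ((j ⊕ c) ⊕ j)))) ⊕ h(c ⊕ c ⊕ j ⊕ (c ⊕ j) ⊕ j ⊕ j, j ⊕ (g(c, c) ⊕ c) ⊕ c, d(c, j, j) ⊕ h(j, j, c))
  Un-nest:  h(d(j ⊕ c ⊕ j, j ⊕ j, g(c, j)), d(c ⊕ c ⊕ j ⊕ j, d(c, j, j), c ⊕ c), h(c ⊕ j, c ⊕ c ⊕ j, (c ⊕ c) ⊕ j ⊕ j)) ⊕ g(((j ⊕ c) ⊕ c) ⊕ g(j, c) ⊕ j, d(h(j, j, j), c ⊕ c, j ⊕ ((j ⊕ c) ⊕ j))) ⊕ h(c ⊕ c ⊕ j ⊕ (c ⊕ j) ⊕ j ⊕ j, j ⊕ (g(c, c) ⊕ c) ⊕ c, d(c, j, j) ⊕ h(j, j, c))
  Inside:  h(d(j ⊕ c ⊕ j, j ⊕ j, g(c, j)), d(c ⊕ c ⊕ j ⊕ j, d(c, j, j), c ⊕ c), h(c ⊕ j, c ⊕ c ⊕ j, (c ⊕ c) ⊕ j ⊕ j))  →  h(d(c ⊕ j ⊕ j, j ⊕ j, g(c, j)), d(c ⊕ c ⊕ j ⊕ j, d(c, j, j), c ⊕ c), h(c ⊕ j, c ⊕ c ⊕ j, c ⊕ c ⊕ j ⊕ j))
  Simplify inside:  g(((j ⊕ c) ⊕ c) ⊕ g(j, c) ⊕ j, d(h(j, j, j), c ⊕ c, j ⊕ ((j ⊕ c) ⊕ j)))  →  g(c ⊕ c ⊕ g(j, c) ⊕ j ⊕ j, d(h(j, j, j), c ⊕ c, c ⊕ j ⊕ j ⊕ j))
  Canonicalize subterm:  h(c ⊕ c ⊕ j ⊕ (c ⊕ j) ⊕ j ⊕ j, j ⊕ (g(c, c) ⊕ c) ⊕ c, d(c, j, j) ⊕ h(j, j, c))  →  h(c ⊕ c ⊕ c ⊕ j ⊕ j ⊕ j ⊕ j, c ⊕ c ⊕ g(c, c) ⊕ j, d(c, j, j) ⊕ h(j, j, c))
  Sort arguments:  g(c ⊕ c ⊕ g(j, c) ⊕ j ⊕ j, d(h(j, j, j), c ⊕ c, c ⊕ j ⊕ j ⊕ j)) ⊕ h(c ⊕ c ⊕ c ⊕ j ⊕ j ⊕ j ⊕ j, c ⊕ c ⊕ g(c, c) ⊕ j, d(c, j, j) ⊕ h(j, j, c)) ⊕ h(d(c ⊕ j ⊕ j, j ⊕ j, g(c, j)), d(c ⊕ c ⊕ j ⊕ j, d(c, j, j), c ⊕ c), h(c ⊕ j, c ⊕ c ⊕ j, c ⊕ c ⊕ j ⊕ j))
  Reassemble:  d(d(g(c ⊕ c ⊕ g(j, c) ⊕ j ⊕ j, d(h(j, j, j), c ⊕ c, c ⊕ j ⊕ j ⊕ j)) ⊕ h(c ⊕ c ⊕ c ⊕ j ⊕ j ⊕ j ⊕ j, c ⊕ c ⊕ g(c, c) ⊕ j, d(c, j, j) ⊕ h(j, j, c)) ⊕ h(d(c ⊕ j ⊕ j, j ⊕ j, g(c, j)), d(c ⊕ c ⊕ j ⊕ j, d(c, j, j), c ⊕ c), h(c ⊕ j, c ⊕ c ⊕ j, c ⊕ c ⊕ j ⊕ j)), j, j), c, c)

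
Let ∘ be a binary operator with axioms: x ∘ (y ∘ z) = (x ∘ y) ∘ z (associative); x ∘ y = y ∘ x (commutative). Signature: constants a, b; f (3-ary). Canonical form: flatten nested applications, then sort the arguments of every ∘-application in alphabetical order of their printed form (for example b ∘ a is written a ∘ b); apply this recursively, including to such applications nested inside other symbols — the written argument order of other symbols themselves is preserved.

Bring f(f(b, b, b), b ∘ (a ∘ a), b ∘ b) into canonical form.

Descend into:  b ∘ (a ∘ a)
Flatten:  b ∘ a ∘ a
Order the arguments:  a ∘ a ∘ b
Reassemble:  f(f(b, b, b), a ∘ a ∘ b, b ∘ b)

Answer: f(f(b, b, b), a ∘ a ∘ b, b ∘ b)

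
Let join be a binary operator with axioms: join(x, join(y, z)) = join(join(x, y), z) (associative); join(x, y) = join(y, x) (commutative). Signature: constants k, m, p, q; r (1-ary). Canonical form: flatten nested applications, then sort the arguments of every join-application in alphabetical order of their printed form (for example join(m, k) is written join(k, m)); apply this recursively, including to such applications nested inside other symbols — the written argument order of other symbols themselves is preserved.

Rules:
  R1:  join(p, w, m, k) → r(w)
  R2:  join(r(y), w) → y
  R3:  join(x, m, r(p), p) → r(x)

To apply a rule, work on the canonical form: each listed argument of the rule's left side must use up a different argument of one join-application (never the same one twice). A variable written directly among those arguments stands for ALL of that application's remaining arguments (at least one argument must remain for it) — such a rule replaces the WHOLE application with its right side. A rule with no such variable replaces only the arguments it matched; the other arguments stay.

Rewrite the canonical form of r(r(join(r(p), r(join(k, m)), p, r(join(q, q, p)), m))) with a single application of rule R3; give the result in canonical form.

Answer: r(r(r(join(r(join(k, m)), r(join(p, q, q))))))

Derivation:
Canonical form:  r(r(join(m, p, r(join(k, m)), r(join(p, q, q)), r(p))))
R3 matches:  uses m, p, r(p);  x := join(r(join(k, m)), r(join(p, q, q)))
The extension variable absorbs all remaining arguments, so the whole application is rewritten.
Result:  r(r(r(join(r(join(k, m)), r(join(p, q, q))))))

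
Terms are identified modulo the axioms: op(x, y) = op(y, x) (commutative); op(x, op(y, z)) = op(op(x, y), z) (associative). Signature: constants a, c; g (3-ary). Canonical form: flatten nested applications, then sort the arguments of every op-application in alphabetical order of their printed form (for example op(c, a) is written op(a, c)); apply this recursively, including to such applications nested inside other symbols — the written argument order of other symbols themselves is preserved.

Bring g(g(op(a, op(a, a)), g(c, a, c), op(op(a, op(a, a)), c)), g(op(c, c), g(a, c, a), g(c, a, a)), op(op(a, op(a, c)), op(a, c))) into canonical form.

Focus inside:  op(op(a, op(a, c)), op(a, c))
Merge nested applications:  op(a, a, c, a, c)
Sort arguments:  op(a, a, a, c, c)
Put back:  g(g(op(a, a, a), g(c, a, c), op(a, a, a, c)), g(op(c, c), g(a, c, a), g(c, a, a)), op(a, a, a, c, c))

Answer: g(g(op(a, a, a), g(c, a, c), op(a, a, a, c)), g(op(c, c), g(a, c, a), g(c, a, a)), op(a, a, a, c, c))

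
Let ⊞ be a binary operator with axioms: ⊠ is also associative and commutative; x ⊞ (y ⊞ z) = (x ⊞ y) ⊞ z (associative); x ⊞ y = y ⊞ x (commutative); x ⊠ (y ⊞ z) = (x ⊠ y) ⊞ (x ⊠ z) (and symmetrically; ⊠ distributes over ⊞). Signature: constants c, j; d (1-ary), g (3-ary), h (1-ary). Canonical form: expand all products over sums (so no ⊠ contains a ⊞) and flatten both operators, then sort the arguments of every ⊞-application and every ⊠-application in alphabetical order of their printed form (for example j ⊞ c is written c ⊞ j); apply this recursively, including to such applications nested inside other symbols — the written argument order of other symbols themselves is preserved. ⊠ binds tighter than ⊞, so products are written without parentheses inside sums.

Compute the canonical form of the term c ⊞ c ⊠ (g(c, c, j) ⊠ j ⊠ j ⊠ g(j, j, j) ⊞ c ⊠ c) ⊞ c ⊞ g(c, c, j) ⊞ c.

Answer: c ⊞ c ⊞ c ⊞ c ⊠ c ⊠ c ⊞ c ⊠ g(c, c, j) ⊠ g(j, j, j) ⊠ j ⊠ j ⊞ g(c, c, j)

Derivation:
Expand products over sums:  c ⊞ c ⊠ g(c, c, j) ⊠ g(j, j, j) ⊠ j ⊠ j ⊞ c ⊠ c ⊠ c ⊞ c ⊞ g(c, c, j) ⊞ c
Order the arguments:  c ⊞ c ⊞ c ⊞ c ⊠ c ⊠ c ⊞ c ⊠ g(c, c, j) ⊠ g(j, j, j) ⊠ j ⊠ j ⊞ g(c, c, j)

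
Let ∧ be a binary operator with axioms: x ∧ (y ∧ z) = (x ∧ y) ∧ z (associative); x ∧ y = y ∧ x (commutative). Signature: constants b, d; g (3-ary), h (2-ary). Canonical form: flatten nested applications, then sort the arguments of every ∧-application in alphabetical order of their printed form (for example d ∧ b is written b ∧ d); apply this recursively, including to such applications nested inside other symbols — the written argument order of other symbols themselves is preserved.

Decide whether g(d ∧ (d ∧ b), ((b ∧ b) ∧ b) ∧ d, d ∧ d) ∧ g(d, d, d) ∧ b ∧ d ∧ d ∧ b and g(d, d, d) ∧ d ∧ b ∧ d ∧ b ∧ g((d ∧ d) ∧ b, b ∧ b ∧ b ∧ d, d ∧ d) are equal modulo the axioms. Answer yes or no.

Left:  g(d ∧ (d ∧ b), ((b ∧ b) ∧ b) ∧ d, d ∧ d) ∧ g(d, d, d) ∧ b ∧ d ∧ d ∧ b
  Inside:  g(d ∧ (d ∧ b), ((b ∧ b) ∧ b) ∧ d, d ∧ d)  →  g(b ∧ d ∧ d, b ∧ b ∧ b ∧ d, d ∧ d)
  Sort:  b ∧ b ∧ d ∧ d ∧ g(b ∧ d ∧ d, b ∧ b ∧ b ∧ d, d ∧ d) ∧ g(d, d, d)
Right:  g(d, d, d) ∧ d ∧ b ∧ d ∧ b ∧ g((d ∧ d) ∧ b, b ∧ b ∧ b ∧ d, d ∧ d)
  Simplify inside:  g((d ∧ d) ∧ b, b ∧ b ∧ b ∧ d, d ∧ d)  →  g(b ∧ d ∧ d, b ∧ b ∧ b ∧ d, d ∧ d)
  Sort:  b ∧ b ∧ d ∧ d ∧ g(b ∧ d ∧ d, b ∧ b ∧ b ∧ d, d ∧ d) ∧ g(d, d, d)

Answer: yes — both canonical forms are b ∧ b ∧ d ∧ d ∧ g(b ∧ d ∧ d, b ∧ b ∧ b ∧ d, d ∧ d) ∧ g(d, d, d)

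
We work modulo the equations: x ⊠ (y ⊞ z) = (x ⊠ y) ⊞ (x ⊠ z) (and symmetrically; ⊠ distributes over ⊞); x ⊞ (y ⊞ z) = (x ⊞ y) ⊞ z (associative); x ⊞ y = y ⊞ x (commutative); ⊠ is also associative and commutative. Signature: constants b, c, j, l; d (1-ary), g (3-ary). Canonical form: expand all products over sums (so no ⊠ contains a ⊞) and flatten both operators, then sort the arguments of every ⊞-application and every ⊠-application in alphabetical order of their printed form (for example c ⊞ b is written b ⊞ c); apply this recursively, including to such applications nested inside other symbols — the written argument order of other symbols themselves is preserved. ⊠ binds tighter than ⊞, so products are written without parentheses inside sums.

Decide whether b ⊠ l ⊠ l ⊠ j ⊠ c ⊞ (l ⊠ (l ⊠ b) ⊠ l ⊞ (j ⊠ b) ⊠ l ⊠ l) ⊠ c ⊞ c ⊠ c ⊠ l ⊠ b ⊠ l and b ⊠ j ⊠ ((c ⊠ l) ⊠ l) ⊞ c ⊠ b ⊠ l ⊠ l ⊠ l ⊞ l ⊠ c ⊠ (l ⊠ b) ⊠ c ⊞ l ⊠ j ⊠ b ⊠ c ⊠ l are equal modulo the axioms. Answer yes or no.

Answer: yes — both canonical forms are b ⊠ c ⊠ c ⊠ l ⊠ l ⊞ b ⊠ c ⊠ j ⊠ l ⊠ l ⊞ b ⊠ c ⊠ j ⊠ l ⊠ l ⊞ b ⊠ c ⊠ l ⊠ l ⊠ l

Derivation:
Left:  b ⊠ l ⊠ l ⊠ j ⊠ c ⊞ (l ⊠ (l ⊠ b) ⊠ l ⊞ (j ⊠ b) ⊠ l ⊠ l) ⊠ c ⊞ c ⊠ c ⊠ l ⊠ b ⊠ l
  Expand products over sums:  b ⊠ c ⊠ j ⊠ l ⊠ l ⊞ b ⊠ c ⊠ l ⊠ l ⊠ l ⊞ b ⊠ c ⊠ j ⊠ l ⊠ l ⊞ b ⊠ c ⊠ c ⊠ l ⊠ l
  Order the arguments:  b ⊠ c ⊠ c ⊠ l ⊠ l ⊞ b ⊠ c ⊠ j ⊠ l ⊠ l ⊞ b ⊠ c ⊠ j ⊠ l ⊠ l ⊞ b ⊠ c ⊠ l ⊠ l ⊠ l
Right:  b ⊠ j ⊠ ((c ⊠ l) ⊠ l) ⊞ c ⊠ b ⊠ l ⊠ l ⊠ l ⊞ l ⊠ c ⊠ (l ⊠ b) ⊠ c ⊞ l ⊠ j ⊠ b ⊠ c ⊠ l
  Un-nest:  b ⊠ c ⊠ j ⊠ l ⊠ l ⊞ b ⊠ c ⊠ l ⊠ l ⊠ l ⊞ b ⊠ c ⊠ c ⊠ l ⊠ l ⊞ b ⊠ c ⊠ j ⊠ l ⊠ l
  Sort:  b ⊠ c ⊠ c ⊠ l ⊠ l ⊞ b ⊠ c ⊠ j ⊠ l ⊠ l ⊞ b ⊠ c ⊠ j ⊠ l ⊠ l ⊞ b ⊠ c ⊠ l ⊠ l ⊠ l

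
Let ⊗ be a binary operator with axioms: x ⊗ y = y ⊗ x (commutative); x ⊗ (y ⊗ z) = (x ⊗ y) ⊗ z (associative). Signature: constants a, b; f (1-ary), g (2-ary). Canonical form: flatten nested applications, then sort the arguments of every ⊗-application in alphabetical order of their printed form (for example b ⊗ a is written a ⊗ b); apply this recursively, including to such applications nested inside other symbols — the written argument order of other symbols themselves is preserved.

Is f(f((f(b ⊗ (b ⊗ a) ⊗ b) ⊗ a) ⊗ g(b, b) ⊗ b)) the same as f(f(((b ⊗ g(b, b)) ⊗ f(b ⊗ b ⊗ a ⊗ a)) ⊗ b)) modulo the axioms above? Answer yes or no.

Answer: no — f(f(a ⊗ b ⊗ f(a ⊗ b ⊗ b ⊗ b) ⊗ g(b, b))) vs f(f(b ⊗ b ⊗ f(a ⊗ a ⊗ b ⊗ b) ⊗ g(b, b)))

Derivation:
Left:  f(f((f(b ⊗ (b ⊗ a) ⊗ b) ⊗ a) ⊗ g(b, b) ⊗ b))
  Focus inside:  (f(b ⊗ (b ⊗ a) ⊗ b) ⊗ a) ⊗ g(b, b) ⊗ b
  Un-nest:  f(b ⊗ (b ⊗ a) ⊗ b) ⊗ a ⊗ g(b, b) ⊗ b
  Canonicalize subterm:  f(b ⊗ (b ⊗ a) ⊗ b)  →  f(a ⊗ b ⊗ b ⊗ b)
  Sort arguments:  a ⊗ b ⊗ f(a ⊗ b ⊗ b ⊗ b) ⊗ g(b, b)
  Reassemble:  f(f(a ⊗ b ⊗ f(a ⊗ b ⊗ b ⊗ b) ⊗ g(b, b)))
Right:  f(f(((b ⊗ g(b, b)) ⊗ f(b ⊗ b ⊗ a ⊗ a)) ⊗ b))
  Descend into:  ((b ⊗ g(b, b)) ⊗ f(b ⊗ b ⊗ a ⊗ a)) ⊗ b
  Flatten:  b ⊗ g(b, b) ⊗ f(b ⊗ b ⊗ a ⊗ a) ⊗ b
  Canonicalize subterm:  f(b ⊗ b ⊗ a ⊗ a)  →  f(a ⊗ a ⊗ b ⊗ b)
  Sort:  b ⊗ b ⊗ f(a ⊗ a ⊗ b ⊗ b) ⊗ g(b, b)
  Reassemble:  f(f(b ⊗ b ⊗ f(a ⊗ a ⊗ b ⊗ b) ⊗ g(b, b)))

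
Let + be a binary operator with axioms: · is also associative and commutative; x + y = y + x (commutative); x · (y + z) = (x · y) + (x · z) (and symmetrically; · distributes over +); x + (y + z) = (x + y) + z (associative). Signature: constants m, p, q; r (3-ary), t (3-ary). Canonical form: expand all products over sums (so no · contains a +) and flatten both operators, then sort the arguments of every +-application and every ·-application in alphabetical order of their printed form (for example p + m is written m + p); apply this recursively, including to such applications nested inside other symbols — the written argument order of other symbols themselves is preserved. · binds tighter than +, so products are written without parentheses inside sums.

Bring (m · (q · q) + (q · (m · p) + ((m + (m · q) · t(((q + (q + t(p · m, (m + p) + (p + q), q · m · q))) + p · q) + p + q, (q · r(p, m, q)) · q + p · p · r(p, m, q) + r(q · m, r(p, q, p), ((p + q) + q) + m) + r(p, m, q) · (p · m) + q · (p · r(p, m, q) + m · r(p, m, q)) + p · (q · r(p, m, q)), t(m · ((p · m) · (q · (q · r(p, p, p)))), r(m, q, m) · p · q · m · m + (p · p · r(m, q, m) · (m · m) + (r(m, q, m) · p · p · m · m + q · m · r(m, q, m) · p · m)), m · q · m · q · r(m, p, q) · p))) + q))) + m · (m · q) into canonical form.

Answer: m + m · m · q + m · p · q + m · q · q + m · q · t(p + p · q + q + q + q + t(m · p, m + p + p + q, m · q · q), m · p · r(p, m, q) + m · q · r(p, m, q) + p · p · r(p, m, q) + p · q · r(p, m, q) + p · q · r(p, m, q) + q · q · r(p, m, q) + r(m · q, r(p, q, p), m + p + q + q), t(m · m · p · q · q · r(p, p, p), m · m · p · p · r(m, q, m) + m · m · p · p · r(m, q, m) + m · m · p · q · r(m, q, m) + m · m · p · q · r(m, q, m), m · m · p · q · q · r(m, p, q))) + q

Derivation:
Distribute:  m · q · q + m · p · q + m + m · q · t(p + p · q + q + q + q + t(m · p, m + p + p + q, m · q · q), m · p · r(p, m, q) + m · q · r(p, m, q) + p · p · r(p, m, q) + p · q · r(p, m, q) + p · q · r(p, m, q) + q · q · r(p, m, q) + r(m · q, r(p, q, p), m + p + q + q), t(m · m · p · q · q · r(p, p, p), m · m · p · p · r(m, q, m) + m · m · p · p · r(m, q, m) + m · m · p · q · r(m, q, m) + m · m · p · q · r(m, q, m), m · m · p · q · q · r(m, p, q))) + q + m · m · q
Sort arguments:  m + m · m · q + m · p · q + m · q · q + m · q · t(p + p · q + q + q + q + t(m · p, m + p + p + q, m · q · q), m · p · r(p, m, q) + m · q · r(p, m, q) + p · p · r(p, m, q) + p · q · r(p, m, q) + p · q · r(p, m, q) + q · q · r(p, m, q) + r(m · q, r(p, q, p), m + p + q + q), t(m · m · p · q · q · r(p, p, p), m · m · p · p · r(m, q, m) + m · m · p · p · r(m, q, m) + m · m · p · q · r(m, q, m) + m · m · p · q · r(m, q, m), m · m · p · q · q · r(m, p, q))) + q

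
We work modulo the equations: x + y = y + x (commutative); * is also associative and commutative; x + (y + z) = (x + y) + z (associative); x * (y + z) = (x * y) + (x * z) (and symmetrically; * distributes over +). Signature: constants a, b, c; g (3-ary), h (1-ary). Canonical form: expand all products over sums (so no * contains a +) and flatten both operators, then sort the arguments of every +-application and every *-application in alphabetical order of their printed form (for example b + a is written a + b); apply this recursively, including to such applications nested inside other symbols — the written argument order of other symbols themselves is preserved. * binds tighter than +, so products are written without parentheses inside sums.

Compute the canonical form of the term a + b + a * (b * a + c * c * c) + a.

Answer: a + a + a * a * b + a * c * c * c + b

Derivation:
Distribute:  a + b + a * a * b + a * c * c * c + a
Sort arguments:  a + a + a * a * b + a * c * c * c + b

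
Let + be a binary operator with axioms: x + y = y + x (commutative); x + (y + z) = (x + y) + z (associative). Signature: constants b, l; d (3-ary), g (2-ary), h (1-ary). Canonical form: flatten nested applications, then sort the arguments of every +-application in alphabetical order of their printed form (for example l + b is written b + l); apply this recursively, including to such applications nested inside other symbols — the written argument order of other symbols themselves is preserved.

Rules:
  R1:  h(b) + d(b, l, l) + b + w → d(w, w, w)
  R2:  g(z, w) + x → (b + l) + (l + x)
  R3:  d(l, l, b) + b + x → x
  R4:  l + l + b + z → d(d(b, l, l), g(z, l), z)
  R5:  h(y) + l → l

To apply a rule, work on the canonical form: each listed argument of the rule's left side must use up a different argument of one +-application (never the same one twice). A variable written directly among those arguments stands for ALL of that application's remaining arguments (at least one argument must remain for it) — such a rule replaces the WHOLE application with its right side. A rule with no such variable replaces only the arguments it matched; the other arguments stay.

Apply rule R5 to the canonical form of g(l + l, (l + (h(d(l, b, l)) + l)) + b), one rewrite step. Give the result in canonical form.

Answer: g(l + l, b + l + l)

Derivation:
Canonical form:  g(l + l, b + h(d(l, b, l)) + l + l)
Apply R5:  consuming h(d(l, b, l)), l;  y := d(l, b, l)
Result:  g(l + l, b + l + l)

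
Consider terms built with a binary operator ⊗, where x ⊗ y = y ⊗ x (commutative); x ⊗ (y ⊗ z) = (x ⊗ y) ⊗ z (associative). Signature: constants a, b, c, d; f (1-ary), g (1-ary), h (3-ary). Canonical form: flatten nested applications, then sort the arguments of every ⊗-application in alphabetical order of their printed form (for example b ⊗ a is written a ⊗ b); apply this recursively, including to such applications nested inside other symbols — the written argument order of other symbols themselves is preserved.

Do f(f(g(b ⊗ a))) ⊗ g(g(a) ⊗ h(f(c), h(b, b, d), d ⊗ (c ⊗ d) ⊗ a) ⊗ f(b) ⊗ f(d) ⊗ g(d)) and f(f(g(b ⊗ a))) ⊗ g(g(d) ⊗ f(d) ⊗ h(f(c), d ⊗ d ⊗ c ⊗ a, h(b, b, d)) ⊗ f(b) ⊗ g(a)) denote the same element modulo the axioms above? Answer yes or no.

Answer: no — f(f(g(a ⊗ b))) ⊗ g(f(b) ⊗ f(d) ⊗ g(a) ⊗ g(d) ⊗ h(f(c), h(b, b, d), a ⊗ c ⊗ d ⊗ d)) vs f(f(g(a ⊗ b))) ⊗ g(f(b) ⊗ f(d) ⊗ g(a) ⊗ g(d) ⊗ h(f(c), a ⊗ c ⊗ d ⊗ d, h(b, b, d)))

Derivation:
Left:  f(f(g(b ⊗ a))) ⊗ g(g(a) ⊗ h(f(c), h(b, b, d), d ⊗ (c ⊗ d) ⊗ a) ⊗ f(b) ⊗ f(d) ⊗ g(d))
  Inside:  f(f(g(b ⊗ a)))  →  f(f(g(a ⊗ b)))
  Canonicalize subterm:  g(g(a) ⊗ h(f(c), h(b, b, d), d ⊗ (c ⊗ d) ⊗ a) ⊗ f(b) ⊗ f(d) ⊗ g(d))  →  g(f(b) ⊗ f(d) ⊗ g(a) ⊗ g(d) ⊗ h(f(c), h(b, b, d), a ⊗ c ⊗ d ⊗ d))
  Order the arguments:  f(f(g(a ⊗ b))) ⊗ g(f(b) ⊗ f(d) ⊗ g(a) ⊗ g(d) ⊗ h(f(c), h(b, b, d), a ⊗ c ⊗ d ⊗ d))
Right:  f(f(g(b ⊗ a))) ⊗ g(g(d) ⊗ f(d) ⊗ h(f(c), d ⊗ d ⊗ c ⊗ a, h(b, b, d)) ⊗ f(b) ⊗ g(a))
  Inside:  f(f(g(b ⊗ a)))  →  f(f(g(a ⊗ b)))
  Inside:  g(g(d) ⊗ f(d) ⊗ h(f(c), d ⊗ d ⊗ c ⊗ a, h(b, b, d)) ⊗ f(b) ⊗ g(a))  →  g(f(b) ⊗ f(d) ⊗ g(a) ⊗ g(d) ⊗ h(f(c), a ⊗ c ⊗ d ⊗ d, h(b, b, d)))
  Sort:  f(f(g(a ⊗ b))) ⊗ g(f(b) ⊗ f(d) ⊗ g(a) ⊗ g(d) ⊗ h(f(c), a ⊗ c ⊗ d ⊗ d, h(b, b, d)))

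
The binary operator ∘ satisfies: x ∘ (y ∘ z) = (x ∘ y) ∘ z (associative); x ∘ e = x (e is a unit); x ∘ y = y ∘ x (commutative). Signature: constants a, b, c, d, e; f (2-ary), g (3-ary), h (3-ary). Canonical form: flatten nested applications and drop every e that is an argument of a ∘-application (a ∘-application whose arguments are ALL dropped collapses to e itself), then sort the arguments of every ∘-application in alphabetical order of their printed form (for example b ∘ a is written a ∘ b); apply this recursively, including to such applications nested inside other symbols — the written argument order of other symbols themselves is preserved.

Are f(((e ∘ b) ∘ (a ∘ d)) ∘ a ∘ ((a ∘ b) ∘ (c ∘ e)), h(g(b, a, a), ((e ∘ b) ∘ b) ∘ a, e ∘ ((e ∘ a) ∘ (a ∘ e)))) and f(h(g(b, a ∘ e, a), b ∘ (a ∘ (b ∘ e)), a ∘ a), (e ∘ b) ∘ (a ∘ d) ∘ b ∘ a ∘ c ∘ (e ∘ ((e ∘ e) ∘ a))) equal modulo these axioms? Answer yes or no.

Answer: no — f(a ∘ a ∘ a ∘ b ∘ b ∘ c ∘ d, h(g(b, a, a), a ∘ b ∘ b, a ∘ a)) vs f(h(g(b, a, a), a ∘ b ∘ b, a ∘ a), a ∘ a ∘ a ∘ b ∘ b ∘ c ∘ d)

Derivation:
Left:  f(((e ∘ b) ∘ (a ∘ d)) ∘ a ∘ ((a ∘ b) ∘ (c ∘ e)), h(g(b, a, a), ((e ∘ b) ∘ b) ∘ a, e ∘ ((e ∘ a) ∘ (a ∘ e))))
  Work inside:  ((e ∘ b) ∘ (a ∘ d)) ∘ a ∘ ((a ∘ b) ∘ (c ∘ e))
  Merge nested applications:  e ∘ b ∘ a ∘ d ∘ a ∘ a ∘ b ∘ c ∘ e
  Units out:  drop e (×2)
  Order the arguments:  a ∘ a ∘ a ∘ b ∘ b ∘ c ∘ d
  Put back:  f(a ∘ a ∘ a ∘ b ∘ b ∘ c ∘ d, h(g(b, a, a), a ∘ b ∘ b, a ∘ a))
Right:  f(h(g(b, a ∘ e, a), b ∘ (a ∘ (b ∘ e)), a ∘ a), (e ∘ b) ∘ (a ∘ d) ∘ b ∘ a ∘ c ∘ (e ∘ ((e ∘ e) ∘ a)))
  Work inside:  (e ∘ b) ∘ (a ∘ d) ∘ b ∘ a ∘ c ∘ (e ∘ ((e ∘ e) ∘ a))
  Flatten:  e ∘ b ∘ a ∘ d ∘ b ∘ a ∘ c ∘ e ∘ e ∘ e ∘ a
  Units out:  drop e (×4)
  Sort arguments:  a ∘ a ∘ a ∘ b ∘ b ∘ c ∘ d
  Rebuild:  f(h(g(b, a, a), a ∘ b ∘ b, a ∘ a), a ∘ a ∘ a ∘ b ∘ b ∘ c ∘ d)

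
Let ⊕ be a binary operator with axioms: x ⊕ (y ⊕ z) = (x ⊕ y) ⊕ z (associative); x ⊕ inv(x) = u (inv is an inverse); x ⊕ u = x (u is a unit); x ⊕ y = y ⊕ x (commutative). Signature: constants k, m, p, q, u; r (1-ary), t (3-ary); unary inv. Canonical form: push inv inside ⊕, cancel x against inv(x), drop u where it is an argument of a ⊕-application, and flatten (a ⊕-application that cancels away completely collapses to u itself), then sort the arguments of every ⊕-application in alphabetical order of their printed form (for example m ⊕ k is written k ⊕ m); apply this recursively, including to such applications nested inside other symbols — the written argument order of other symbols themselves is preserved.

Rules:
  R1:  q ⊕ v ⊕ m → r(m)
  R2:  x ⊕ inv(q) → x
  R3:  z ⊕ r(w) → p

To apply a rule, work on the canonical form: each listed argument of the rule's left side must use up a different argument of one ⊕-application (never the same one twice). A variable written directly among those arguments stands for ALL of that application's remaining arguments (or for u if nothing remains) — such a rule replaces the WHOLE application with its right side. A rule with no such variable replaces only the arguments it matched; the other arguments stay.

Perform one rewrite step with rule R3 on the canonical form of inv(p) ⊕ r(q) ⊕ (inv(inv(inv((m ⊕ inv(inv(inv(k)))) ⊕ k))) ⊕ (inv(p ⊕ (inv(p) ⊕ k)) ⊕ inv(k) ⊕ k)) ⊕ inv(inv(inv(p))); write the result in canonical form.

Answer: p

Derivation:
Canonical form:  inv(k) ⊕ inv(m) ⊕ inv(p) ⊕ inv(p) ⊕ r(q)
Apply R3:  consuming r(q);  w := q, z := inv(k) ⊕ inv(m) ⊕ inv(p) ⊕ inv(p)
Every leftover argument binds to the variable; the entire application is replaced.
Result:  p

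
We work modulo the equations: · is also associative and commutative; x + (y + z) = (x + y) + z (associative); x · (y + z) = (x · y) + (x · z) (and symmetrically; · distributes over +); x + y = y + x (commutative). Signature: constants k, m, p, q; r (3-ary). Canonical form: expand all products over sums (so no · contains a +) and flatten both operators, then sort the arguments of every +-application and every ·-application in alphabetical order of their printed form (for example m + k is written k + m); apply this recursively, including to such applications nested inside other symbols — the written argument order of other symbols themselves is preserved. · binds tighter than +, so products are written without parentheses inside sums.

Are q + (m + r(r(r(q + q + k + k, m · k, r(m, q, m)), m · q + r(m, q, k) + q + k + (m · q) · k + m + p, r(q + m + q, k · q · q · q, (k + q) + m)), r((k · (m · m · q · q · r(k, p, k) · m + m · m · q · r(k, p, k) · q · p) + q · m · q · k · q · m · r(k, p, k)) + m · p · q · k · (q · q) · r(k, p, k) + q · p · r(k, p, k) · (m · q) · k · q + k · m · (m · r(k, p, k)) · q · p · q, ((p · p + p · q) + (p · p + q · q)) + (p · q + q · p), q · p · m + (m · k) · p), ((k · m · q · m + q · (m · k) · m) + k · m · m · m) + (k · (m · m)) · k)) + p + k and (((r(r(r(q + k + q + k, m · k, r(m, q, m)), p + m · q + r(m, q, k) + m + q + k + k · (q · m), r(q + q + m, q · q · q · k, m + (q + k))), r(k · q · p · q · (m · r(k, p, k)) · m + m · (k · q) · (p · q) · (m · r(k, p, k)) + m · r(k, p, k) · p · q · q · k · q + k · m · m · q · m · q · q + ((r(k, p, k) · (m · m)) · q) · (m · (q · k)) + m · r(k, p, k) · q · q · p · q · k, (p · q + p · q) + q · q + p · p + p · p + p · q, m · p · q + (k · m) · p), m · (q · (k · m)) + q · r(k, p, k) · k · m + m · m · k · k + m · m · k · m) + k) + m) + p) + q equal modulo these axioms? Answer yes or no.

Left:  q + (m + r(r(r(q + q + k + k, m · k, r(m, q, m)), m · q + r(m, q, k) + q + k + (m · q) · k + m + p, r(q + m + q, k · q · q · q, (k + q) + m)), r((k · (m · m · q · q · r(k, p, k) · m + m · m · q · r(k, p, k) · q · p) + q · m · q · k · q · m · r(k, p, k)) + m · p · q · k · (q · q) · r(k, p, k) + q · p · r(k, p, k) · (m · q) · k · q + k · m · (m · r(k, p, k)) · q · p · q, ((p · p + p · q) + (p · p + q · q)) + (p · q + q · p), q · p · m + (m · k) · p), ((k · m · q · m + q · (m · k) · m) + k · m · m · m) + (k · (m · m)) · k)) + p + k
  Expand products over sums:  q + m + r(r(r(k + k + q + q, k · m, r(m, q, m)), k + k · m · q + m + m · q + p + q + r(m, q, k), r(m + q + q, k · q · q · q, k + m + q)), r(k · m · m · m · q · q · r(k, p, k) + k · m · m · p · q · q · r(k, p, k) + k · m · m · p · q · q · r(k, p, k) + k · m · m · q · q · q · r(k, p, k) + k · m · p · q · q · q · r(k, p, k) + k · m · p · q · q · q · r(k, p, k), p · p + p · p + p · q + p · q + p · q + q · q, k · m · p + m · p · q), k · k · m · m + k · m · m · m + k · m · m · q + k · m · m · q) + p + k
  Order the arguments:  k + m + p + q + r(r(r(k + k + q + q, k · m, r(m, q, m)), k + k · m · q + m + m · q + p + q + r(m, q, k), r(m + q + q, k · q · q · q, k + m + q)), r(k · m · m · m · q · q · r(k, p, k) + k · m · m · p · q · q · r(k, p, k) + k · m · m · p · q · q · r(k, p, k) + k · m · m · q · q · q · r(k, p, k) + k · m · p · q · q · q · r(k, p, k) + k · m · p · q · q · q · r(k, p, k), p · p + p · p + p · q + p · q + p · q + q · q, k · m · p + m · p · q), k · k · m · m + k · m · m · m + k · m · m · q + k · m · m · q)
Right:  (((r(r(r(q + k + q + k, m · k, r(m, q, m)), p + m · q + r(m, q, k) + m + q + k + k · (q · m), r(q + q + m, q · q · q · k, m + (q + k))), r(k · q · p · q · (m · r(k, p, k)) · m + m · (k · q) · (p · q) · (m · r(k, p, k)) + m · r(k, p, k) · p · q · q · k · q + k · m · m · q · m · q · q + ((r(k, p, k) · (m · m)) · q) · (m · (q · k)) + m · r(k, p, k) · q · q · p · q · k, (p · q + p · q) + q · q + p · p + p · p + p · q, m · p · q + (k · m) · p), m · (q · (k · m)) + q · r(k, p, k) · k · m + m · m · k · k + m · m · k · m) + k) + m) + p) + q
  Flatten:  r(r(r(k + k + q + q, k · m, r(m, q, m)), k + k · m · q + m + m · q + p + q + r(m, q, k), r(m + q + q, k · q · q · q, k + m + q)), r(k · m · m · m · q · q · q + k · m · m · m · q · q · r(k, p, k) + k · m · m · p · q · q · r(k, p, k) + k · m · m · p · q · q · r(k, p, k) + k · m · p · q · q · q · r(k, p, k) + k · m · p · q · q · q · r(k, p, k), p · p + p · p + p · q + p · q + p · q + q · q, k · m · p + m · p · q), k · k · m · m + k · m · m · m + k · m · m · q + k · m · q · r(k, p, k)) + k + m + p + q
  Sort arguments:  k + m + p + q + r(r(r(k + k + q + q, k · m, r(m, q, m)), k + k · m · q + m + m · q + p + q + r(m, q, k), r(m + q + q, k · q · q · q, k + m + q)), r(k · m · m · m · q · q · q + k · m · m · m · q · q · r(k, p, k) + k · m · m · p · q · q · r(k, p, k) + k · m · m · p · q · q · r(k, p, k) + k · m · p · q · q · q · r(k, p, k) + k · m · p · q · q · q · r(k, p, k), p · p + p · p + p · q + p · q + p · q + q · q, k · m · p + m · p · q), k · k · m · m + k · m · m · m + k · m · m · q + k · m · q · r(k, p, k))

Answer: no — k + m + p + q + r(r(r(k + k + q + q, k · m, r(m, q, m)), k + k · m · q + m + m · q + p + q + r(m, q, k), r(m + q + q, k · q · q · q, k + m + q)), r(k · m · m · m · q · q · r(k, p, k) + k · m · m · p · q · q · r(k, p, k) + k · m · m · p · q · q · r(k, p, k) + k · m · m · q · q · q · r(k, p, k) + k · m · p · q · q · q · r(k, p, k) + k · m · p · q · q · q · r(k, p, k), p · p + p · p + p · q + p · q + p · q + q · q, k · m · p + m · p · q), k · k · m · m + k · m · m · m + k · m · m · q + k · m · m · q) vs k + m + p + q + r(r(r(k + k + q + q, k · m, r(m, q, m)), k + k · m · q + m + m · q + p + q + r(m, q, k), r(m + q + q, k · q · q · q, k + m + q)), r(k · m · m · m · q · q · q + k · m · m · m · q · q · r(k, p, k) + k · m · m · p · q · q · r(k, p, k) + k · m · m · p · q · q · r(k, p, k) + k · m · p · q · q · q · r(k, p, k) + k · m · p · q · q · q · r(k, p, k), p · p + p · p + p · q + p · q + p · q + q · q, k · m · p + m · p · q), k · k · m · m + k · m · m · m + k · m · m · q + k · m · q · r(k, p, k))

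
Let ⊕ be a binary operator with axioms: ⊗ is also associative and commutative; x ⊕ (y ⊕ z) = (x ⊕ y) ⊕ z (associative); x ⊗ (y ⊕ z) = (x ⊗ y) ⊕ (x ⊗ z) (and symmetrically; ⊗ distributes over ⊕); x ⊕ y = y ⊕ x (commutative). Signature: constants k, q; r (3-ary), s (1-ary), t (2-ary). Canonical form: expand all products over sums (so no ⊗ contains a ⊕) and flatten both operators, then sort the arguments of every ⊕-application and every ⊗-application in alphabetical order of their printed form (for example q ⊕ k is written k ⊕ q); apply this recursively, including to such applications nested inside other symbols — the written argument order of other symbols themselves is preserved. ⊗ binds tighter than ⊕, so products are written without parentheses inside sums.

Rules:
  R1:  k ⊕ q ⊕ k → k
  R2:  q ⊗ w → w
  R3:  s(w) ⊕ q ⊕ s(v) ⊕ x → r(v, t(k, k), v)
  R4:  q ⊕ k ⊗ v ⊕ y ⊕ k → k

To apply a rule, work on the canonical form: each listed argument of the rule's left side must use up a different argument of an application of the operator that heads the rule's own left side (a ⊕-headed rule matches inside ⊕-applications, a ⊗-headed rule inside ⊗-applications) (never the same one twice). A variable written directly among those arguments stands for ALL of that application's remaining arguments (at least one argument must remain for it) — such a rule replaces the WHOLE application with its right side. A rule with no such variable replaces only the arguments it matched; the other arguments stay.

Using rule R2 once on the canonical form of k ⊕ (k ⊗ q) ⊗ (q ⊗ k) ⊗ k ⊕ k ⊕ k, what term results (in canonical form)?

Canonical form:  k ⊕ k ⊕ k ⊕ k ⊗ k ⊗ k ⊗ q ⊗ q
Apply R2:  consuming q;  w := k ⊗ k ⊗ k ⊗ q
The variable takes the whole remainder — replace the entire application.
New term:  k ⊕ k ⊕ k ⊕ k ⊗ k ⊗ k ⊗ q

Answer: k ⊕ k ⊕ k ⊕ k ⊗ k ⊗ k ⊗ q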